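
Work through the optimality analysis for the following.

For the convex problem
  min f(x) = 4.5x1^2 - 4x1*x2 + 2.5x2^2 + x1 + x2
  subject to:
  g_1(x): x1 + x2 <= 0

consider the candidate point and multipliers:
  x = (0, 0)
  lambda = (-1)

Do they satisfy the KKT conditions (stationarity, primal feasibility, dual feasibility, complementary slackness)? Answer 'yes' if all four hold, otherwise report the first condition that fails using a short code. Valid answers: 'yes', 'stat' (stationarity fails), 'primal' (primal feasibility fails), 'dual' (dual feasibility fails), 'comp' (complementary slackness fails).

Gradient of f: grad f(x) = Q x + c = (1, 1)
Constraint values g_i(x) = a_i^T x - b_i:
  g_1((0, 0)) = 0
Stationarity residual: grad f(x) + sum_i lambda_i a_i = (0, 0)
  -> stationarity OK
Primal feasibility (all g_i <= 0): OK
Dual feasibility (all lambda_i >= 0): FAILS
Complementary slackness (lambda_i * g_i(x) = 0 for all i): OK

Verdict: the first failing condition is dual_feasibility -> dual.

dual


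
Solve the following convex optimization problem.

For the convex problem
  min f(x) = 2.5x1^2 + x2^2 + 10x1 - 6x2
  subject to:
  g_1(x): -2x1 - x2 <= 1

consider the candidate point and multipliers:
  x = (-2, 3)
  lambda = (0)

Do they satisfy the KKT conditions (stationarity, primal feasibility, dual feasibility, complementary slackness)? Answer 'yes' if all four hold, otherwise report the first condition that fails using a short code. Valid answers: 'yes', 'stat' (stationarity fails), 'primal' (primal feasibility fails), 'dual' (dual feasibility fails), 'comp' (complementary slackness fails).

Gradient of f: grad f(x) = Q x + c = (0, 0)
Constraint values g_i(x) = a_i^T x - b_i:
  g_1((-2, 3)) = 0
Stationarity residual: grad f(x) + sum_i lambda_i a_i = (0, 0)
  -> stationarity OK
Primal feasibility (all g_i <= 0): OK
Dual feasibility (all lambda_i >= 0): OK
Complementary slackness (lambda_i * g_i(x) = 0 for all i): OK

Verdict: yes, KKT holds.

yes


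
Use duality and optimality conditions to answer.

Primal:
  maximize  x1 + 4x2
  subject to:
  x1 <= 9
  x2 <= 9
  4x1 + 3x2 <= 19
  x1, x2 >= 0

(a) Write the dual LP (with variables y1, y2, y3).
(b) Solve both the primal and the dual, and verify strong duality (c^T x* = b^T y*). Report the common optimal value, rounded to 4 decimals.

The standard primal-dual pair for 'max c^T x s.t. A x <= b, x >= 0' is:
  Dual:  min b^T y  s.t.  A^T y >= c,  y >= 0.

So the dual LP is:
  minimize  9y1 + 9y2 + 19y3
  subject to:
    y1 + 4y3 >= 1
    y2 + 3y3 >= 4
    y1, y2, y3 >= 0

Solving the primal: x* = (0, 6.3333).
  primal value c^T x* = 25.3333.
Solving the dual: y* = (0, 0, 1.3333).
  dual value b^T y* = 25.3333.
Strong duality: c^T x* = b^T y*. Confirmed.

25.3333


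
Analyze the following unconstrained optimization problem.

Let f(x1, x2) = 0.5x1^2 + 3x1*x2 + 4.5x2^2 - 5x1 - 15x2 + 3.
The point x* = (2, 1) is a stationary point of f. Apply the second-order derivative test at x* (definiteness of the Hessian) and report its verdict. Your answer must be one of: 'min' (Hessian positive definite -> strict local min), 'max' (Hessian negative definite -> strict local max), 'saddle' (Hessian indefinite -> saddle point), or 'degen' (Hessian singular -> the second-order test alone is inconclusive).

Compute the Hessian H = grad^2 f:
  H = [[1, 3], [3, 9]]
Verify stationarity: grad f(x*) = H x* + g = (0, 0).
Eigenvalues of H: 0, 10.
H has a zero eigenvalue (singular; positive semidefinite but not definite), so H is neither positive definite, negative definite, nor indefinite. The second-order test alone is inconclusive -> degen.
(Indeed, f is constant along the null direction of H through x*, so x* is not a strict local extremum.)

degen


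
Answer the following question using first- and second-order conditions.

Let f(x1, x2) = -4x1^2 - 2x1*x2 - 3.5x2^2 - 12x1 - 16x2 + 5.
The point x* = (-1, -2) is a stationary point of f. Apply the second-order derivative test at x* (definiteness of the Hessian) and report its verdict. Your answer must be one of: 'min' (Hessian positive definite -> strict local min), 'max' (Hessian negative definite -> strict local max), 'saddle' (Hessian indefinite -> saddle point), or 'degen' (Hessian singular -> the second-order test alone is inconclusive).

Compute the Hessian H = grad^2 f:
  H = [[-8, -2], [-2, -7]]
Verify stationarity: grad f(x*) = H x* + g = (0, 0).
Eigenvalues of H: -9.5616, -5.4384.
Both eigenvalues < 0, so H is negative definite -> x* is a strict local max.

max


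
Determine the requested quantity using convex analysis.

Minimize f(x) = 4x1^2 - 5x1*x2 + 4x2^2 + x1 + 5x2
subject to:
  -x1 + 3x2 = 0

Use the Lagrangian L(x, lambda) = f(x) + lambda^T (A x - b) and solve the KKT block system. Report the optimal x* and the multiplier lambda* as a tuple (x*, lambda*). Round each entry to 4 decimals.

Form the Lagrangian:
  L(x, lambda) = (1/2) x^T Q x + c^T x + lambda^T (A x - b)
Stationarity (grad_x L = 0): Q x + c + A^T lambda = 0.
Primal feasibility: A x = b.

This gives the KKT block system:
  [ Q   A^T ] [ x     ]   [-c ]
  [ A    0  ] [ lambda ] = [ b ]

Solving the linear system:
  x*      = (-0.48, -0.16)
  lambda* = (-2.04)
  f(x*)   = -0.64

x* = (-0.48, -0.16), lambda* = (-2.04)


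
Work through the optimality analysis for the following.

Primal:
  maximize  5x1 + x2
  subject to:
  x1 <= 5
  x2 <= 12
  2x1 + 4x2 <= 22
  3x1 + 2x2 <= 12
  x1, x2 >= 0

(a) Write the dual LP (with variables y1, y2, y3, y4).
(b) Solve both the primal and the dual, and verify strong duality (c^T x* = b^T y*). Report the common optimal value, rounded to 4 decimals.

The standard primal-dual pair for 'max c^T x s.t. A x <= b, x >= 0' is:
  Dual:  min b^T y  s.t.  A^T y >= c,  y >= 0.

So the dual LP is:
  minimize  5y1 + 12y2 + 22y3 + 12y4
  subject to:
    y1 + 2y3 + 3y4 >= 5
    y2 + 4y3 + 2y4 >= 1
    y1, y2, y3, y4 >= 0

Solving the primal: x* = (4, 0).
  primal value c^T x* = 20.
Solving the dual: y* = (0, 0, 0, 1.6667).
  dual value b^T y* = 20.
Strong duality: c^T x* = b^T y*. Confirmed.

20


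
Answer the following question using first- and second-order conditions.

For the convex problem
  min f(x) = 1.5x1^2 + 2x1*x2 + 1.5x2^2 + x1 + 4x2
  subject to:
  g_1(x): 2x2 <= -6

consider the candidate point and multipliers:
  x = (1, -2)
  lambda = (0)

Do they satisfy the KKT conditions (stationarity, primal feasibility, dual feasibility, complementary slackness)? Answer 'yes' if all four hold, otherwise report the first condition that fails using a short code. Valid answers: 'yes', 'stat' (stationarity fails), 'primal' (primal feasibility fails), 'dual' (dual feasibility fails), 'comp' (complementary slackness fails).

Gradient of f: grad f(x) = Q x + c = (0, 0)
Constraint values g_i(x) = a_i^T x - b_i:
  g_1((1, -2)) = 2
Stationarity residual: grad f(x) + sum_i lambda_i a_i = (0, 0)
  -> stationarity OK
Primal feasibility (all g_i <= 0): FAILS
Dual feasibility (all lambda_i >= 0): OK
Complementary slackness (lambda_i * g_i(x) = 0 for all i): OK

Verdict: the first failing condition is primal_feasibility -> primal.

primal


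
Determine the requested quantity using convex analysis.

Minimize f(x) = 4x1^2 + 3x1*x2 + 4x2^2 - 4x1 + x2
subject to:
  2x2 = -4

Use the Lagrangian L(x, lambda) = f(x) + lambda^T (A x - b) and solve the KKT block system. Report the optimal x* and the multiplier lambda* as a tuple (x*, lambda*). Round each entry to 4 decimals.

Form the Lagrangian:
  L(x, lambda) = (1/2) x^T Q x + c^T x + lambda^T (A x - b)
Stationarity (grad_x L = 0): Q x + c + A^T lambda = 0.
Primal feasibility: A x = b.

This gives the KKT block system:
  [ Q   A^T ] [ x     ]   [-c ]
  [ A    0  ] [ lambda ] = [ b ]

Solving the linear system:
  x*      = (1.25, -2)
  lambda* = (5.625)
  f(x*)   = 7.75

x* = (1.25, -2), lambda* = (5.625)


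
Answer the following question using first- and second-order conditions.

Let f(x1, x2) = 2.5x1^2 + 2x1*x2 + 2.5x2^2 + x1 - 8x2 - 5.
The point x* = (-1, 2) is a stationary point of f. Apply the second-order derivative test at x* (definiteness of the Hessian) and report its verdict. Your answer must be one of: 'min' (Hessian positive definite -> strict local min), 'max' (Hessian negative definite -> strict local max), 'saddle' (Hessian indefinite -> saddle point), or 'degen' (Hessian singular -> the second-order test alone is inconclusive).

Compute the Hessian H = grad^2 f:
  H = [[5, 2], [2, 5]]
Verify stationarity: grad f(x*) = H x* + g = (0, 0).
Eigenvalues of H: 3, 7.
Both eigenvalues > 0, so H is positive definite -> x* is a strict local min.

min


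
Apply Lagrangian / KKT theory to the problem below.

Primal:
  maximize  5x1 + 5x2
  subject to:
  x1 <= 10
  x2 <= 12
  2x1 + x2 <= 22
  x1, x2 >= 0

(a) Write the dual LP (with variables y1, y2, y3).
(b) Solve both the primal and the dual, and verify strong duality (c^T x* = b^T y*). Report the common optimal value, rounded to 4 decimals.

The standard primal-dual pair for 'max c^T x s.t. A x <= b, x >= 0' is:
  Dual:  min b^T y  s.t.  A^T y >= c,  y >= 0.

So the dual LP is:
  minimize  10y1 + 12y2 + 22y3
  subject to:
    y1 + 2y3 >= 5
    y2 + y3 >= 5
    y1, y2, y3 >= 0

Solving the primal: x* = (5, 12).
  primal value c^T x* = 85.
Solving the dual: y* = (0, 2.5, 2.5).
  dual value b^T y* = 85.
Strong duality: c^T x* = b^T y*. Confirmed.

85


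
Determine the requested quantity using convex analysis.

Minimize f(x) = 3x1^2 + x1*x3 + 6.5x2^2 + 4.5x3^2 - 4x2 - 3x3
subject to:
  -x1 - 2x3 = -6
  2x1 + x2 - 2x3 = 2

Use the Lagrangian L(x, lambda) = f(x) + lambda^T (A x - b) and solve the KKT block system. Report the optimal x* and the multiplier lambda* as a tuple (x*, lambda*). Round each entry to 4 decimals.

Form the Lagrangian:
  L(x, lambda) = (1/2) x^T Q x + c^T x + lambda^T (A x - b)
Stationarity (grad_x L = 0): Q x + c + A^T lambda = 0.
Primal feasibility: A x = b.

This gives the KKT block system:
  [ Q   A^T ] [ x     ]   [-c ]
  [ A    0  ] [ lambda ] = [ b ]

Solving the linear system:
  x*      = (2.4869, 0.5392, 1.7565)
  lambda* = (10.6579, -3.0101)
  f(x*)   = 31.2706

x* = (2.4869, 0.5392, 1.7565), lambda* = (10.6579, -3.0101)


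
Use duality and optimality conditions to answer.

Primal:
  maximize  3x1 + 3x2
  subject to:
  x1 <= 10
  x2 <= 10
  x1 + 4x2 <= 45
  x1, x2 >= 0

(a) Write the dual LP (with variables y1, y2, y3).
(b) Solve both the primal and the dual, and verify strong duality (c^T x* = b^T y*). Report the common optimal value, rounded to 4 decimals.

The standard primal-dual pair for 'max c^T x s.t. A x <= b, x >= 0' is:
  Dual:  min b^T y  s.t.  A^T y >= c,  y >= 0.

So the dual LP is:
  minimize  10y1 + 10y2 + 45y3
  subject to:
    y1 + y3 >= 3
    y2 + 4y3 >= 3
    y1, y2, y3 >= 0

Solving the primal: x* = (10, 8.75).
  primal value c^T x* = 56.25.
Solving the dual: y* = (2.25, 0, 0.75).
  dual value b^T y* = 56.25.
Strong duality: c^T x* = b^T y*. Confirmed.

56.25


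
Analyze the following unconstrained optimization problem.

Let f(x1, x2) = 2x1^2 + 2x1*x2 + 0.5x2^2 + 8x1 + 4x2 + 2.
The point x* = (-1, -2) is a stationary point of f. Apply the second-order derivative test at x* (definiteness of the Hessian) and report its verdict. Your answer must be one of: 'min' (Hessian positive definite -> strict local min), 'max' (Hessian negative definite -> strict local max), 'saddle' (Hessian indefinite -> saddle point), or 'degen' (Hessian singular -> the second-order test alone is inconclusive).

Compute the Hessian H = grad^2 f:
  H = [[4, 2], [2, 1]]
Verify stationarity: grad f(x*) = H x* + g = (0, 0).
Eigenvalues of H: 0, 5.
H has a zero eigenvalue (singular; positive semidefinite but not definite), so H is neither positive definite, negative definite, nor indefinite. The second-order test alone is inconclusive -> degen.
(Indeed, f is constant along the null direction of H through x*, so x* is not a strict local extremum.)

degen


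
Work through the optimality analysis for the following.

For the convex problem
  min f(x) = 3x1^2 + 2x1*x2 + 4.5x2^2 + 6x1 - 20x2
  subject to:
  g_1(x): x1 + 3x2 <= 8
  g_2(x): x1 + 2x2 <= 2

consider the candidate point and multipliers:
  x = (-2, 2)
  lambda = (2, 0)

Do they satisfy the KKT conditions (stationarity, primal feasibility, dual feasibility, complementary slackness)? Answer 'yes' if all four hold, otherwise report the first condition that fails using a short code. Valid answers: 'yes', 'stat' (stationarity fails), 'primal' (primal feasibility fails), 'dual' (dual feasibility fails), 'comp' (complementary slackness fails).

Gradient of f: grad f(x) = Q x + c = (-2, -6)
Constraint values g_i(x) = a_i^T x - b_i:
  g_1((-2, 2)) = -4
  g_2((-2, 2)) = 0
Stationarity residual: grad f(x) + sum_i lambda_i a_i = (0, 0)
  -> stationarity OK
Primal feasibility (all g_i <= 0): OK
Dual feasibility (all lambda_i >= 0): OK
Complementary slackness (lambda_i * g_i(x) = 0 for all i): FAILS

Verdict: the first failing condition is complementary_slackness -> comp.

comp


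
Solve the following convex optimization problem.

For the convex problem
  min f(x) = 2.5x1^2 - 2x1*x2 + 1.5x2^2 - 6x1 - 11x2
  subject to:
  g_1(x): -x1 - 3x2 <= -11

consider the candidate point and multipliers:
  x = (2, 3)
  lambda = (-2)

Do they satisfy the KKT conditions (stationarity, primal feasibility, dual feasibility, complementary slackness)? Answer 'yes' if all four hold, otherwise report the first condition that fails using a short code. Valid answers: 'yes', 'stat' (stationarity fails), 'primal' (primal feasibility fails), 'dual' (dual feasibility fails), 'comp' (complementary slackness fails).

Gradient of f: grad f(x) = Q x + c = (-2, -6)
Constraint values g_i(x) = a_i^T x - b_i:
  g_1((2, 3)) = 0
Stationarity residual: grad f(x) + sum_i lambda_i a_i = (0, 0)
  -> stationarity OK
Primal feasibility (all g_i <= 0): OK
Dual feasibility (all lambda_i >= 0): FAILS
Complementary slackness (lambda_i * g_i(x) = 0 for all i): OK

Verdict: the first failing condition is dual_feasibility -> dual.

dual


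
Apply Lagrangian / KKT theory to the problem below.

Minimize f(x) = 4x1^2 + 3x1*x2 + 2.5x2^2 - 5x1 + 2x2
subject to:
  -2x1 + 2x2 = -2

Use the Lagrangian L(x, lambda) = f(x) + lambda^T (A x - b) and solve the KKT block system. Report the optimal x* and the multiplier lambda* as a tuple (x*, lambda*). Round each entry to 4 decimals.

Form the Lagrangian:
  L(x, lambda) = (1/2) x^T Q x + c^T x + lambda^T (A x - b)
Stationarity (grad_x L = 0): Q x + c + A^T lambda = 0.
Primal feasibility: A x = b.

This gives the KKT block system:
  [ Q   A^T ] [ x     ]   [-c ]
  [ A    0  ] [ lambda ] = [ b ]

Solving the linear system:
  x*      = (0.5789, -0.4211)
  lambda* = (-0.8158)
  f(x*)   = -2.6842

x* = (0.5789, -0.4211), lambda* = (-0.8158)


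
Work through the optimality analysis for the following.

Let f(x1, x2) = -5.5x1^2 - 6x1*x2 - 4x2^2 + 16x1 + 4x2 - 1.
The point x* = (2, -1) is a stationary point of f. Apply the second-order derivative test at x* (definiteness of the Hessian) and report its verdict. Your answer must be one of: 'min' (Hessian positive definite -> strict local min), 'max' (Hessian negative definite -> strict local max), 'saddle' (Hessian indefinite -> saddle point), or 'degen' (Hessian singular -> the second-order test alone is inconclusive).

Compute the Hessian H = grad^2 f:
  H = [[-11, -6], [-6, -8]]
Verify stationarity: grad f(x*) = H x* + g = (0, 0).
Eigenvalues of H: -15.6847, -3.3153.
Both eigenvalues < 0, so H is negative definite -> x* is a strict local max.

max


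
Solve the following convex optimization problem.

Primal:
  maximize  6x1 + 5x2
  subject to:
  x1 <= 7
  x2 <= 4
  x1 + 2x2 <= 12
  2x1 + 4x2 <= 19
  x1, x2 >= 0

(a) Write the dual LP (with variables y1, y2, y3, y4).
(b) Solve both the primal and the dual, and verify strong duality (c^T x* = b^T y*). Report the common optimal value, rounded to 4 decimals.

The standard primal-dual pair for 'max c^T x s.t. A x <= b, x >= 0' is:
  Dual:  min b^T y  s.t.  A^T y >= c,  y >= 0.

So the dual LP is:
  minimize  7y1 + 4y2 + 12y3 + 19y4
  subject to:
    y1 + y3 + 2y4 >= 6
    y2 + 2y3 + 4y4 >= 5
    y1, y2, y3, y4 >= 0

Solving the primal: x* = (7, 1.25).
  primal value c^T x* = 48.25.
Solving the dual: y* = (3.5, 0, 0, 1.25).
  dual value b^T y* = 48.25.
Strong duality: c^T x* = b^T y*. Confirmed.

48.25


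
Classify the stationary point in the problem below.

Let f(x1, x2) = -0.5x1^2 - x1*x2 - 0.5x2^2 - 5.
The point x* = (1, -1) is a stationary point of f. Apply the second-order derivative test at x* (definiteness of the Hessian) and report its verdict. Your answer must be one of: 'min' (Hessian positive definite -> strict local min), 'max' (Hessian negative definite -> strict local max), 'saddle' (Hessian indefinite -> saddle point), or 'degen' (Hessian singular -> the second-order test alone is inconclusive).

Compute the Hessian H = grad^2 f:
  H = [[-1, -1], [-1, -1]]
Verify stationarity: grad f(x*) = H x* + g = (0, 0).
Eigenvalues of H: -2, 0.
H has a zero eigenvalue (singular; negative semidefinite but not definite), so H is neither positive definite, negative definite, nor indefinite. The second-order test alone is inconclusive -> degen.
(Indeed, f is constant along the null direction of H through x*, so x* is not a strict local extremum.)

degen


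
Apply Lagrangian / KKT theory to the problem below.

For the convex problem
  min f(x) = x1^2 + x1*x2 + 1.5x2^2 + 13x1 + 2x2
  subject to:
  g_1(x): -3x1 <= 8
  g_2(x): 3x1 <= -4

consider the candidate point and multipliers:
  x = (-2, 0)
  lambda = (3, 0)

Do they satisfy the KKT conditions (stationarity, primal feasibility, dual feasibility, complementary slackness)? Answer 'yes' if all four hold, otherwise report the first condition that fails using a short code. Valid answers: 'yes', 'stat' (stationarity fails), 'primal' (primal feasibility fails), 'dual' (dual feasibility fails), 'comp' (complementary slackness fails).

Gradient of f: grad f(x) = Q x + c = (9, 0)
Constraint values g_i(x) = a_i^T x - b_i:
  g_1((-2, 0)) = -2
  g_2((-2, 0)) = -2
Stationarity residual: grad f(x) + sum_i lambda_i a_i = (0, 0)
  -> stationarity OK
Primal feasibility (all g_i <= 0): OK
Dual feasibility (all lambda_i >= 0): OK
Complementary slackness (lambda_i * g_i(x) = 0 for all i): FAILS

Verdict: the first failing condition is complementary_slackness -> comp.

comp


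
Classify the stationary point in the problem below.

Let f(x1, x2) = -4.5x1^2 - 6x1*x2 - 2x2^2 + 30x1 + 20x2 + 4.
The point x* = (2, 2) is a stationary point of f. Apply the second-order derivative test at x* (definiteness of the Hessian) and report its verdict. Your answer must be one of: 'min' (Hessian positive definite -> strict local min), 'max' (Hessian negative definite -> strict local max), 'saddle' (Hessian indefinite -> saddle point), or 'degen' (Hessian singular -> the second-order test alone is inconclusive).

Compute the Hessian H = grad^2 f:
  H = [[-9, -6], [-6, -4]]
Verify stationarity: grad f(x*) = H x* + g = (0, 0).
Eigenvalues of H: -13, 0.
H has a zero eigenvalue (singular; negative semidefinite but not definite), so H is neither positive definite, negative definite, nor indefinite. The second-order test alone is inconclusive -> degen.
(Indeed, f is constant along the null direction of H through x*, so x* is not a strict local extremum.)

degen


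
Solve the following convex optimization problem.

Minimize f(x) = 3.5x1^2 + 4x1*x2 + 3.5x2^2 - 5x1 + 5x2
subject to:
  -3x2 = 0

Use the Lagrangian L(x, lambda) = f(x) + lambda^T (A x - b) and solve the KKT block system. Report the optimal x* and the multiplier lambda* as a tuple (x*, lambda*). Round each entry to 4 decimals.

Form the Lagrangian:
  L(x, lambda) = (1/2) x^T Q x + c^T x + lambda^T (A x - b)
Stationarity (grad_x L = 0): Q x + c + A^T lambda = 0.
Primal feasibility: A x = b.

This gives the KKT block system:
  [ Q   A^T ] [ x     ]   [-c ]
  [ A    0  ] [ lambda ] = [ b ]

Solving the linear system:
  x*      = (0.7143, 0)
  lambda* = (2.619)
  f(x*)   = -1.7857

x* = (0.7143, 0), lambda* = (2.619)


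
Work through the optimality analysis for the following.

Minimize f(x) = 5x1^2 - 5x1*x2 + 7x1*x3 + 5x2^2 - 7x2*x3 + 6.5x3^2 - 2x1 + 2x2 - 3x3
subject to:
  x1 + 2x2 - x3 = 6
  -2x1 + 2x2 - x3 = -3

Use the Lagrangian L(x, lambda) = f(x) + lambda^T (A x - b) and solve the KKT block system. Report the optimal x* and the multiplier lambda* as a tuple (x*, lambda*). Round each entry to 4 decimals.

Form the Lagrangian:
  L(x, lambda) = (1/2) x^T Q x + c^T x + lambda^T (A x - b)
Stationarity (grad_x L = 0): Q x + c + A^T lambda = 0.
Primal feasibility: A x = b.

This gives the KKT block system:
  [ Q   A^T ] [ x     ]   [-c ]
  [ A    0  ] [ lambda ] = [ b ]

Solving the linear system:
  x*      = (3, 1, -1)
  lambda* = (-6.6667, 4.6667)
  f(x*)   = 26.5

x* = (3, 1, -1), lambda* = (-6.6667, 4.6667)


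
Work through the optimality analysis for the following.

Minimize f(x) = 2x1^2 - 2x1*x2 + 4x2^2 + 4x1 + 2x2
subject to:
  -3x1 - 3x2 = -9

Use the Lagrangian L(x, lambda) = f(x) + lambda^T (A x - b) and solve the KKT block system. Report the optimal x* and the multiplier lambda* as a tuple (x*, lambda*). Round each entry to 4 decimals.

Form the Lagrangian:
  L(x, lambda) = (1/2) x^T Q x + c^T x + lambda^T (A x - b)
Stationarity (grad_x L = 0): Q x + c + A^T lambda = 0.
Primal feasibility: A x = b.

This gives the KKT block system:
  [ Q   A^T ] [ x     ]   [-c ]
  [ A    0  ] [ lambda ] = [ b ]

Solving the linear system:
  x*      = (1.75, 1.25)
  lambda* = (2.8333)
  f(x*)   = 17.5

x* = (1.75, 1.25), lambda* = (2.8333)


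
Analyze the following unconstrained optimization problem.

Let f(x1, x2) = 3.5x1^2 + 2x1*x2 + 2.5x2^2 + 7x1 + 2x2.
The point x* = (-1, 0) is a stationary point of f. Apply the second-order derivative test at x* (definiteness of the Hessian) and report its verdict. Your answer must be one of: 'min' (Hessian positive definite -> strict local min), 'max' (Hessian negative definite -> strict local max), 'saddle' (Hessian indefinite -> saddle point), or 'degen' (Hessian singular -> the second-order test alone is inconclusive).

Compute the Hessian H = grad^2 f:
  H = [[7, 2], [2, 5]]
Verify stationarity: grad f(x*) = H x* + g = (0, 0).
Eigenvalues of H: 3.7639, 8.2361.
Both eigenvalues > 0, so H is positive definite -> x* is a strict local min.

min


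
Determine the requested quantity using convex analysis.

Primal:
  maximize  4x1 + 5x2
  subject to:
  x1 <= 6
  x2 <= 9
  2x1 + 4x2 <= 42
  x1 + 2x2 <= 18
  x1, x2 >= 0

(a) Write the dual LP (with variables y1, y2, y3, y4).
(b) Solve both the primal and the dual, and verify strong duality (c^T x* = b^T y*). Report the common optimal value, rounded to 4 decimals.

The standard primal-dual pair for 'max c^T x s.t. A x <= b, x >= 0' is:
  Dual:  min b^T y  s.t.  A^T y >= c,  y >= 0.

So the dual LP is:
  minimize  6y1 + 9y2 + 42y3 + 18y4
  subject to:
    y1 + 2y3 + y4 >= 4
    y2 + 4y3 + 2y4 >= 5
    y1, y2, y3, y4 >= 0

Solving the primal: x* = (6, 6).
  primal value c^T x* = 54.
Solving the dual: y* = (1.5, 0, 0, 2.5).
  dual value b^T y* = 54.
Strong duality: c^T x* = b^T y*. Confirmed.

54


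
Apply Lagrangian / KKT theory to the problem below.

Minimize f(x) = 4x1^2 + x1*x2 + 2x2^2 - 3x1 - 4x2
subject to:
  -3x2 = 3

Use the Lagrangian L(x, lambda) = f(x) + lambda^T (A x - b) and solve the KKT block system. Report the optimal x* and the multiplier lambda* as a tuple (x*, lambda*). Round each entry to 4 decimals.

Form the Lagrangian:
  L(x, lambda) = (1/2) x^T Q x + c^T x + lambda^T (A x - b)
Stationarity (grad_x L = 0): Q x + c + A^T lambda = 0.
Primal feasibility: A x = b.

This gives the KKT block system:
  [ Q   A^T ] [ x     ]   [-c ]
  [ A    0  ] [ lambda ] = [ b ]

Solving the linear system:
  x*      = (0.5, -1)
  lambda* = (-2.5)
  f(x*)   = 5

x* = (0.5, -1), lambda* = (-2.5)


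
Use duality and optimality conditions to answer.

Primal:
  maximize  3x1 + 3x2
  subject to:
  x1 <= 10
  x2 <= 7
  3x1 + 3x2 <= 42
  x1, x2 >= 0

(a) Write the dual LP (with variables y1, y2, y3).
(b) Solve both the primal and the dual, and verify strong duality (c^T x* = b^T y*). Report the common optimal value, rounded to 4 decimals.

The standard primal-dual pair for 'max c^T x s.t. A x <= b, x >= 0' is:
  Dual:  min b^T y  s.t.  A^T y >= c,  y >= 0.

So the dual LP is:
  minimize  10y1 + 7y2 + 42y3
  subject to:
    y1 + 3y3 >= 3
    y2 + 3y3 >= 3
    y1, y2, y3 >= 0

Solving the primal: x* = (7, 7).
  primal value c^T x* = 42.
Solving the dual: y* = (0, 0, 1).
  dual value b^T y* = 42.
Strong duality: c^T x* = b^T y*. Confirmed.

42


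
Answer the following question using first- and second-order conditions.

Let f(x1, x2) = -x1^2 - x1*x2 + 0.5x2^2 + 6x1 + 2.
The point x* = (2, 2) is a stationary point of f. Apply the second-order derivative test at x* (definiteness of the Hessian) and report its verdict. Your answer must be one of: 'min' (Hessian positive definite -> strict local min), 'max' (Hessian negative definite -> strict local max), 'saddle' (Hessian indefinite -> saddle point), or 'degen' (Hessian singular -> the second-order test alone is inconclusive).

Compute the Hessian H = grad^2 f:
  H = [[-2, -1], [-1, 1]]
Verify stationarity: grad f(x*) = H x* + g = (0, 0).
Eigenvalues of H: -2.3028, 1.3028.
Eigenvalues have mixed signs, so H is indefinite -> x* is a saddle point.

saddle


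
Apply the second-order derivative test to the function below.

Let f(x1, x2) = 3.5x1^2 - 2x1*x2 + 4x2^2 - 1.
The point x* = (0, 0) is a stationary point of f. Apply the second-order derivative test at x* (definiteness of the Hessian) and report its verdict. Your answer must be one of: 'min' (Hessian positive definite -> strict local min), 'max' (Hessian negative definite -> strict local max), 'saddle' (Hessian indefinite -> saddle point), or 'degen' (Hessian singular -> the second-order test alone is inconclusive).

Compute the Hessian H = grad^2 f:
  H = [[7, -2], [-2, 8]]
Verify stationarity: grad f(x*) = H x* + g = (0, 0).
Eigenvalues of H: 5.4384, 9.5616.
Both eigenvalues > 0, so H is positive definite -> x* is a strict local min.

min


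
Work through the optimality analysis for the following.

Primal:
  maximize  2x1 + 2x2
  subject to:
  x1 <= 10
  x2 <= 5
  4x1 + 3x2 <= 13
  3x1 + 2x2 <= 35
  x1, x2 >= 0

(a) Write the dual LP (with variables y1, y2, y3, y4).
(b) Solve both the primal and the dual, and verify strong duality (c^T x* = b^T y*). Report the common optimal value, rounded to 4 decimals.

The standard primal-dual pair for 'max c^T x s.t. A x <= b, x >= 0' is:
  Dual:  min b^T y  s.t.  A^T y >= c,  y >= 0.

So the dual LP is:
  minimize  10y1 + 5y2 + 13y3 + 35y4
  subject to:
    y1 + 4y3 + 3y4 >= 2
    y2 + 3y3 + 2y4 >= 2
    y1, y2, y3, y4 >= 0

Solving the primal: x* = (0, 4.3333).
  primal value c^T x* = 8.6667.
Solving the dual: y* = (0, 0, 0.6667, 0).
  dual value b^T y* = 8.6667.
Strong duality: c^T x* = b^T y*. Confirmed.

8.6667


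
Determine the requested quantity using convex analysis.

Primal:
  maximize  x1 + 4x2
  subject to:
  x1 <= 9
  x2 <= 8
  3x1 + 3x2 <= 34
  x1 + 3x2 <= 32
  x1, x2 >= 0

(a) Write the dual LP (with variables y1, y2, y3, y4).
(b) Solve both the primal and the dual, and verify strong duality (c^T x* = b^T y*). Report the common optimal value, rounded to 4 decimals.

The standard primal-dual pair for 'max c^T x s.t. A x <= b, x >= 0' is:
  Dual:  min b^T y  s.t.  A^T y >= c,  y >= 0.

So the dual LP is:
  minimize  9y1 + 8y2 + 34y3 + 32y4
  subject to:
    y1 + 3y3 + y4 >= 1
    y2 + 3y3 + 3y4 >= 4
    y1, y2, y3, y4 >= 0

Solving the primal: x* = (3.3333, 8).
  primal value c^T x* = 35.3333.
Solving the dual: y* = (0, 3, 0.3333, 0).
  dual value b^T y* = 35.3333.
Strong duality: c^T x* = b^T y*. Confirmed.

35.3333


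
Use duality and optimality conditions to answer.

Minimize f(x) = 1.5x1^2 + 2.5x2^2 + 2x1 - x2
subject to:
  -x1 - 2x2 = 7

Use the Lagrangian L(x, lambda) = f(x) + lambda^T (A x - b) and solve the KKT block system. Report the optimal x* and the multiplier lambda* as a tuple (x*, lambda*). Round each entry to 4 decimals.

Form the Lagrangian:
  L(x, lambda) = (1/2) x^T Q x + c^T x + lambda^T (A x - b)
Stationarity (grad_x L = 0): Q x + c + A^T lambda = 0.
Primal feasibility: A x = b.

This gives the KKT block system:
  [ Q   A^T ] [ x     ]   [-c ]
  [ A    0  ] [ lambda ] = [ b ]

Solving the linear system:
  x*      = (-2.6471, -2.1765)
  lambda* = (-5.9412)
  f(x*)   = 19.2353

x* = (-2.6471, -2.1765), lambda* = (-5.9412)


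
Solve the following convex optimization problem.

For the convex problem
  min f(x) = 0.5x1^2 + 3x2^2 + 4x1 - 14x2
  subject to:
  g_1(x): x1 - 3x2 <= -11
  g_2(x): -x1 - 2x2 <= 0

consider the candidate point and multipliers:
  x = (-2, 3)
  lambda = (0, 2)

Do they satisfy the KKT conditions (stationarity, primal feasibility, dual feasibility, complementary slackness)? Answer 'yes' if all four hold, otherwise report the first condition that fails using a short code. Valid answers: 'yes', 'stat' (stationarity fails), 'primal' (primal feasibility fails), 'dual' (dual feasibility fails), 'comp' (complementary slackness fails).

Gradient of f: grad f(x) = Q x + c = (2, 4)
Constraint values g_i(x) = a_i^T x - b_i:
  g_1((-2, 3)) = 0
  g_2((-2, 3)) = -4
Stationarity residual: grad f(x) + sum_i lambda_i a_i = (0, 0)
  -> stationarity OK
Primal feasibility (all g_i <= 0): OK
Dual feasibility (all lambda_i >= 0): OK
Complementary slackness (lambda_i * g_i(x) = 0 for all i): FAILS

Verdict: the first failing condition is complementary_slackness -> comp.

comp


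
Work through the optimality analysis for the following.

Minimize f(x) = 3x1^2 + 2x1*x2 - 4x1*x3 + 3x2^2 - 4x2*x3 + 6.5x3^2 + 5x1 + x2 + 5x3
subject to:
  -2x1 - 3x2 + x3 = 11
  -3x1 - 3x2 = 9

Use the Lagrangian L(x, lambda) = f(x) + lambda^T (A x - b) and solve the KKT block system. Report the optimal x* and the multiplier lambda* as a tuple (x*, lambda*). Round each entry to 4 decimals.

Form the Lagrangian:
  L(x, lambda) = (1/2) x^T Q x + c^T x + lambda^T (A x - b)
Stationarity (grad_x L = 0): Q x + c + A^T lambda = 0.
Primal feasibility: A x = b.

This gives the KKT block system:
  [ Q   A^T ] [ x     ]   [-c ]
  [ A    0  ] [ lambda ] = [ b ]

Solving the linear system:
  x*      = (1.2857, -4.2857, 0.7143)
  lambda* = (-26.2857, 17.9524)
  f(x*)   = 66.6429

x* = (1.2857, -4.2857, 0.7143), lambda* = (-26.2857, 17.9524)


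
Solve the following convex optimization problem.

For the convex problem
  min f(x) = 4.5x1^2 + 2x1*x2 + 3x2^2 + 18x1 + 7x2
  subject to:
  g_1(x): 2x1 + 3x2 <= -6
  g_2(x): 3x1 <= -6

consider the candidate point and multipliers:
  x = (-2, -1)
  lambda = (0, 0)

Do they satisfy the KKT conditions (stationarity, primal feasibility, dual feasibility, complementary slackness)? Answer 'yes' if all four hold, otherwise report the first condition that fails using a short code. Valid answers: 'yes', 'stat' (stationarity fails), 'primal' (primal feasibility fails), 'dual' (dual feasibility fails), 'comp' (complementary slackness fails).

Gradient of f: grad f(x) = Q x + c = (-2, -3)
Constraint values g_i(x) = a_i^T x - b_i:
  g_1((-2, -1)) = -1
  g_2((-2, -1)) = 0
Stationarity residual: grad f(x) + sum_i lambda_i a_i = (-2, -3)
  -> stationarity FAILS
Primal feasibility (all g_i <= 0): OK
Dual feasibility (all lambda_i >= 0): OK
Complementary slackness (lambda_i * g_i(x) = 0 for all i): OK

Verdict: the first failing condition is stationarity -> stat.

stat


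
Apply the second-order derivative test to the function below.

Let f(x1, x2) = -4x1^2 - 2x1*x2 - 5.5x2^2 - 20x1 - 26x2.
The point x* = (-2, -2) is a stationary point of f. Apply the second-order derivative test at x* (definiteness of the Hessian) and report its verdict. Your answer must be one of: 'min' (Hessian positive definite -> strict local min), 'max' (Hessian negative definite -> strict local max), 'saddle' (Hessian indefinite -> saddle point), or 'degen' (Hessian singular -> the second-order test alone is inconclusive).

Compute the Hessian H = grad^2 f:
  H = [[-8, -2], [-2, -11]]
Verify stationarity: grad f(x*) = H x* + g = (0, 0).
Eigenvalues of H: -12, -7.
Both eigenvalues < 0, so H is negative definite -> x* is a strict local max.

max


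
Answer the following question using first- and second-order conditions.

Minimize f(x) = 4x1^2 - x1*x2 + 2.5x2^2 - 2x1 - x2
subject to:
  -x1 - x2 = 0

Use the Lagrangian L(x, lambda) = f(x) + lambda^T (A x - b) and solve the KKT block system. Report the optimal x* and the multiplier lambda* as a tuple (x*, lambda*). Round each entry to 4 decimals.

Form the Lagrangian:
  L(x, lambda) = (1/2) x^T Q x + c^T x + lambda^T (A x - b)
Stationarity (grad_x L = 0): Q x + c + A^T lambda = 0.
Primal feasibility: A x = b.

This gives the KKT block system:
  [ Q   A^T ] [ x     ]   [-c ]
  [ A    0  ] [ lambda ] = [ b ]

Solving the linear system:
  x*      = (0.0667, -0.0667)
  lambda* = (-1.4)
  f(x*)   = -0.0333

x* = (0.0667, -0.0667), lambda* = (-1.4)


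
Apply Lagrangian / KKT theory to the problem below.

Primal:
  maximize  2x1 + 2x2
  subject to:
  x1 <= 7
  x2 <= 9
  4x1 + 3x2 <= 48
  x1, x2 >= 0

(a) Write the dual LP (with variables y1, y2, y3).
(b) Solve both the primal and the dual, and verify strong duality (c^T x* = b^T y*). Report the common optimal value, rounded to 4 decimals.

The standard primal-dual pair for 'max c^T x s.t. A x <= b, x >= 0' is:
  Dual:  min b^T y  s.t.  A^T y >= c,  y >= 0.

So the dual LP is:
  minimize  7y1 + 9y2 + 48y3
  subject to:
    y1 + 4y3 >= 2
    y2 + 3y3 >= 2
    y1, y2, y3 >= 0

Solving the primal: x* = (5.25, 9).
  primal value c^T x* = 28.5.
Solving the dual: y* = (0, 0.5, 0.5).
  dual value b^T y* = 28.5.
Strong duality: c^T x* = b^T y*. Confirmed.

28.5


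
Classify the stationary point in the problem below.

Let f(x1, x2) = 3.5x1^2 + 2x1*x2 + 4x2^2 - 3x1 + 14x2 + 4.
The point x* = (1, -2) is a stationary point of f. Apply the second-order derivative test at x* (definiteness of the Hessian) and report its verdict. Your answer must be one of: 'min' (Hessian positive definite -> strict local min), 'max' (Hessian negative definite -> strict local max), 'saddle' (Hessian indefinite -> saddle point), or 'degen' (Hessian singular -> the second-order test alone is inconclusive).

Compute the Hessian H = grad^2 f:
  H = [[7, 2], [2, 8]]
Verify stationarity: grad f(x*) = H x* + g = (0, 0).
Eigenvalues of H: 5.4384, 9.5616.
Both eigenvalues > 0, so H is positive definite -> x* is a strict local min.

min


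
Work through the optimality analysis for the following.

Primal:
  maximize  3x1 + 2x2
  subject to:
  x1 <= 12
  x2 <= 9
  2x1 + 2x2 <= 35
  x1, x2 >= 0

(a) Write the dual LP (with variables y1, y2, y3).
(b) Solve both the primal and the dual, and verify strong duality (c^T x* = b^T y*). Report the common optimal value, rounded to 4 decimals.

The standard primal-dual pair for 'max c^T x s.t. A x <= b, x >= 0' is:
  Dual:  min b^T y  s.t.  A^T y >= c,  y >= 0.

So the dual LP is:
  minimize  12y1 + 9y2 + 35y3
  subject to:
    y1 + 2y3 >= 3
    y2 + 2y3 >= 2
    y1, y2, y3 >= 0

Solving the primal: x* = (12, 5.5).
  primal value c^T x* = 47.
Solving the dual: y* = (1, 0, 1).
  dual value b^T y* = 47.
Strong duality: c^T x* = b^T y*. Confirmed.

47


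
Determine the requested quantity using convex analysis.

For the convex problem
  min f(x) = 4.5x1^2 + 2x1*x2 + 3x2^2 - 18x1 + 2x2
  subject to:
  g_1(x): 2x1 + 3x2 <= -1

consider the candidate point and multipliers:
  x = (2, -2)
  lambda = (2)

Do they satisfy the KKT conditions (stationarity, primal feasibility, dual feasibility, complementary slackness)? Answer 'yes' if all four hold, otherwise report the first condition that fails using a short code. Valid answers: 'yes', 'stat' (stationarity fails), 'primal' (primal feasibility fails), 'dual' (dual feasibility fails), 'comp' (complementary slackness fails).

Gradient of f: grad f(x) = Q x + c = (-4, -6)
Constraint values g_i(x) = a_i^T x - b_i:
  g_1((2, -2)) = -1
Stationarity residual: grad f(x) + sum_i lambda_i a_i = (0, 0)
  -> stationarity OK
Primal feasibility (all g_i <= 0): OK
Dual feasibility (all lambda_i >= 0): OK
Complementary slackness (lambda_i * g_i(x) = 0 for all i): FAILS

Verdict: the first failing condition is complementary_slackness -> comp.

comp


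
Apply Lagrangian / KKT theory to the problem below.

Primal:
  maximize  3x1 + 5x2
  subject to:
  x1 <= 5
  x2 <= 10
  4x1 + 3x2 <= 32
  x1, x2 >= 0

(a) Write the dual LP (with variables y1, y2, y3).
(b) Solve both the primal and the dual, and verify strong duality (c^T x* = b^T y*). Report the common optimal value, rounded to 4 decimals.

The standard primal-dual pair for 'max c^T x s.t. A x <= b, x >= 0' is:
  Dual:  min b^T y  s.t.  A^T y >= c,  y >= 0.

So the dual LP is:
  minimize  5y1 + 10y2 + 32y3
  subject to:
    y1 + 4y3 >= 3
    y2 + 3y3 >= 5
    y1, y2, y3 >= 0

Solving the primal: x* = (0.5, 10).
  primal value c^T x* = 51.5.
Solving the dual: y* = (0, 2.75, 0.75).
  dual value b^T y* = 51.5.
Strong duality: c^T x* = b^T y*. Confirmed.

51.5


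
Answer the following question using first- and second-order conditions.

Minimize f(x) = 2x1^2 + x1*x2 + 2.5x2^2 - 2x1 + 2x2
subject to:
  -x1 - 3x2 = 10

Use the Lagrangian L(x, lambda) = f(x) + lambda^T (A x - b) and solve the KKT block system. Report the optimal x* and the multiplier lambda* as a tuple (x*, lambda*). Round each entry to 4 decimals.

Form the Lagrangian:
  L(x, lambda) = (1/2) x^T Q x + c^T x + lambda^T (A x - b)
Stationarity (grad_x L = 0): Q x + c + A^T lambda = 0.
Primal feasibility: A x = b.

This gives the KKT block system:
  [ Q   A^T ] [ x     ]   [-c ]
  [ A    0  ] [ lambda ] = [ b ]

Solving the linear system:
  x*      = (0.1143, -3.3714)
  lambda* = (-4.9143)
  f(x*)   = 21.0857

x* = (0.1143, -3.3714), lambda* = (-4.9143)


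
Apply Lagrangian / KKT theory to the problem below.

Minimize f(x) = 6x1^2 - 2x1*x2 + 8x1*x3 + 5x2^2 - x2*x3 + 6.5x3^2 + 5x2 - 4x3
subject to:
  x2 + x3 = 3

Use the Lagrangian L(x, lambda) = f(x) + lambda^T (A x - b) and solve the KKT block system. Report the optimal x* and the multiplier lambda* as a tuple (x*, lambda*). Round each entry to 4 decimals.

Form the Lagrangian:
  L(x, lambda) = (1/2) x^T Q x + c^T x + lambda^T (A x - b)
Stationarity (grad_x L = 0): Q x + c + A^T lambda = 0.
Primal feasibility: A x = b.

This gives the KKT block system:
  [ Q   A^T ] [ x     ]   [-c ]
  [ A    0  ] [ lambda ] = [ b ]

Solving the linear system:
  x*      = (-1.35, 0.78, 2.22)
  lambda* = (-13.28)
  f(x*)   = 17.43

x* = (-1.35, 0.78, 2.22), lambda* = (-13.28)


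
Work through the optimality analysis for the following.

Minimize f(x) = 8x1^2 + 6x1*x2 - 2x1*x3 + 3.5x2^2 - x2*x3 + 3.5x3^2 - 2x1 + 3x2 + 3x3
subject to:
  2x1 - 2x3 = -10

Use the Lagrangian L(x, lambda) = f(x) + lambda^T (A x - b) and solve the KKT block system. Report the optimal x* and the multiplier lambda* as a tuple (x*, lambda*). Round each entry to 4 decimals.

Form the Lagrangian:
  L(x, lambda) = (1/2) x^T Q x + c^T x + lambda^T (A x - b)
Stationarity (grad_x L = 0): Q x + c + A^T lambda = 0.
Primal feasibility: A x = b.

This gives the KKT block system:
  [ Q   A^T ] [ x     ]   [-c ]
  [ A    0  ] [ lambda ] = [ b ]

Solving the linear system:
  x*      = (-1.7778, 1.5556, 3.2222)
  lambda* = (13.7778)
  f(x*)   = 77.8333

x* = (-1.7778, 1.5556, 3.2222), lambda* = (13.7778)


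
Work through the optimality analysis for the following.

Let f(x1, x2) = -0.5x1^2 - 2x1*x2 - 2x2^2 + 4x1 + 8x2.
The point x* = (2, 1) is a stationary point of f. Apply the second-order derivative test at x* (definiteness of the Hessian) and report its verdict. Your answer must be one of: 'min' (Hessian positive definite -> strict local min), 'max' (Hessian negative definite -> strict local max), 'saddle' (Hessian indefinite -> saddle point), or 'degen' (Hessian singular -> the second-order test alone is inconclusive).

Compute the Hessian H = grad^2 f:
  H = [[-1, -2], [-2, -4]]
Verify stationarity: grad f(x*) = H x* + g = (0, 0).
Eigenvalues of H: -5, 0.
H has a zero eigenvalue (singular; negative semidefinite but not definite), so H is neither positive definite, negative definite, nor indefinite. The second-order test alone is inconclusive -> degen.
(Indeed, f is constant along the null direction of H through x*, so x* is not a strict local extremum.)

degen
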